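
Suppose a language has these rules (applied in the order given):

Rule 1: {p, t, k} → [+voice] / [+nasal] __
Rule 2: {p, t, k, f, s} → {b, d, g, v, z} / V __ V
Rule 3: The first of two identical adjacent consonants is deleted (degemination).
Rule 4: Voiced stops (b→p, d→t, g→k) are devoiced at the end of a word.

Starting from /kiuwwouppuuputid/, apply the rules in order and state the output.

kiuwoupuubudit

Rule 1 (post-nasal voicing): no segment meets the environment; /kiuwwouppuuputid/ is unchanged.
Rule 2 (intervocalic voicing): /p/ is a voiceless obstruent between vowels /u/ and /u/, so it voices to [b]. /t/ is a voiceless obstruent between vowels /u/ and /i/, so it voices to [d]. /kiuwwouppuuputid/ → kiuwwouppuubudid.
Rule 3 (degemination): /ww/ is a geminate; the first /w/ deletes. /pp/ is a geminate; the first /p/ deletes. /kiuwwouppuubudid/ → kiuwoupuubudid.
Rule 4 (final devoicing): /d/ is a voiced stop in word-final position, so it devoices to [t]. /kiuwoupuubudid/ → kiuwoupuubudit.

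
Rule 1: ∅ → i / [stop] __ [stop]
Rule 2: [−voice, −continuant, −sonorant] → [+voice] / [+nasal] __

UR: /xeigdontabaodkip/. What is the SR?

xeigidondabaodikip

Rule 1 (stop-cluster i-epenthesis): /g/ and /d/ form a stop–stop cluster, so [i] is inserted between them. /d/ and /k/ form a stop–stop cluster, so [i] is inserted between them. /xeigdontabaodkip/ → xeigidontabaodikip.
Rule 2 (post-nasal voicing): /t/ is a voiceless stop immediately after the nasal /n/, so it voices to [d]. /xeigidontabaodikip/ → xeigidondabaodikip.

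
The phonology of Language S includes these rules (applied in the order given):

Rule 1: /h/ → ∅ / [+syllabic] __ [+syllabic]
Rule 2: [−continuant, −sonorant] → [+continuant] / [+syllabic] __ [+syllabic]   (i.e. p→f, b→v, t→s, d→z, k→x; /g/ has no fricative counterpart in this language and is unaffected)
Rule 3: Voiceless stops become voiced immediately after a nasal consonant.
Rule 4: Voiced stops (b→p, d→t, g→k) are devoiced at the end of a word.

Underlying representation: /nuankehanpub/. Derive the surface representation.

Rule 1 (intervocalic h-deletion): /h/ occurs between vowels /e/ and /a/, so it deletes. /nuankehanpub/ → nuankeanpub.
Rule 2 (intervocalic spirantization): no segment meets the environment; /nuankeanpub/ is unchanged.
Rule 3 (post-nasal voicing): /k/ is a voiceless stop immediately after the nasal /n/, so it voices to [g]. /p/ is a voiceless stop immediately after the nasal /n/, so it voices to [b]. /nuankeanpub/ → nuangeanbub.
Rule 4 (final devoicing): /b/ is a voiced stop in word-final position, so it devoices to [p]. /nuangeanbub/ → nuangeanbup.

nuangeanbup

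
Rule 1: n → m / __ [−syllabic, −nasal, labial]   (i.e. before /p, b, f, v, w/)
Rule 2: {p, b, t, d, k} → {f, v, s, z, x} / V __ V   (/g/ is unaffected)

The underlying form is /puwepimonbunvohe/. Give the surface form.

puwefimombumvohe

Rule 1 (nasal place assimilation): /n/ precedes the labial consonant /b/, so it assimilates in place to [m]. /n/ precedes the labial consonant /v/, so it assimilates in place to [m]. /puwepimonbunvohe/ → puwepimombumvohe.
Rule 2 (intervocalic spirantization): /p/ is a stop between vowels /e/ and /i/, so it spirantizes to the fricative [f]. /puwepimombumvohe/ → puwefimombumvohe.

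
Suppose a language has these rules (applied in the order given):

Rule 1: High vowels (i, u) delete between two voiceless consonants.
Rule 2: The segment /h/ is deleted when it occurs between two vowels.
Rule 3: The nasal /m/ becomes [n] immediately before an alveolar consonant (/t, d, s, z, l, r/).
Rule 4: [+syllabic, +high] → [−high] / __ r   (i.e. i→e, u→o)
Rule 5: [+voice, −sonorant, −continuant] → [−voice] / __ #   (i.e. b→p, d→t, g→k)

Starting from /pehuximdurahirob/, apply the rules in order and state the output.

Rule 1 (high vowel syncope): /u/ is a high vowel flanked by voiceless consonants /h/ and /x/, so it deletes. /pehuximdurahirob/ → pehximdurahirob.
Rule 2 (intervocalic h-deletion): /h/ occurs between vowels /a/ and /i/, so it deletes. /pehximdurahirob/ → pehximdurairob.
Rule 3 (nasal place assimilation): /m/ precedes the alveolar consonant /d/, so it assimilates in place to [n]. /pehximdurairob/ → pehxindurairob.
Rule 4 (pre-rhotic lowering): /u/ is a high vowel immediately before /r/, so it lowers to [o]. /i/ is a high vowel immediately before /r/, so it lowers to [e]. /pehxindurairob/ → pehxindoraerob.
Rule 5 (final devoicing): /b/ is a voiced stop in word-final position, so it devoices to [p]. /pehxindoraerob/ → pehxindoraerop.

pehxindoraerop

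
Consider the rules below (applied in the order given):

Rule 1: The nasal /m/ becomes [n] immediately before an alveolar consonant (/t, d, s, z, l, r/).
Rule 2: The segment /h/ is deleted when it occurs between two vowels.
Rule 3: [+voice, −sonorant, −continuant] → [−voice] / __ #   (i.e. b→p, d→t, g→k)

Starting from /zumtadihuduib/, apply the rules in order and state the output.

Rule 1 (nasal place assimilation): /m/ precedes the alveolar consonant /t/, so it assimilates in place to [n]. /zumtadihuduib/ → zuntadihuduib.
Rule 2 (intervocalic h-deletion): /h/ occurs between vowels /i/ and /u/, so it deletes. /zuntadihuduib/ → zuntadiuduib.
Rule 3 (final devoicing): /b/ is a voiced stop in word-final position, so it devoices to [p]. /zuntadiuduib/ → zuntadiuduip.

zuntadiuduip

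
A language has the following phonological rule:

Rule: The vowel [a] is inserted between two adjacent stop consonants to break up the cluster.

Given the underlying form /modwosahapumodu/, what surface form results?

No segment of /modwosahapumodu/ meets the structural description of the rule, so the form surfaces unchanged.

modwosahapumodu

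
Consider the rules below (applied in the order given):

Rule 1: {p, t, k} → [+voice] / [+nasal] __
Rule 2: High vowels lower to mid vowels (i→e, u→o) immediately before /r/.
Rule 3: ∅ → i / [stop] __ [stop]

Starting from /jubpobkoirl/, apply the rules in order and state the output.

Rule 1 (post-nasal voicing): no segment meets the environment; /jubpobkoirl/ is unchanged.
Rule 2 (pre-rhotic lowering): /i/ is a high vowel immediately before /r/, so it lowers to [e]. /jubpobkoirl/ → jubpobkoerl.
Rule 3 (stop-cluster i-epenthesis): /b/ and /p/ form a stop–stop cluster, so [i] is inserted between them. /b/ and /k/ form a stop–stop cluster, so [i] is inserted between them. /jubpobkoerl/ → jubipobikoerl.

jubipobikoerl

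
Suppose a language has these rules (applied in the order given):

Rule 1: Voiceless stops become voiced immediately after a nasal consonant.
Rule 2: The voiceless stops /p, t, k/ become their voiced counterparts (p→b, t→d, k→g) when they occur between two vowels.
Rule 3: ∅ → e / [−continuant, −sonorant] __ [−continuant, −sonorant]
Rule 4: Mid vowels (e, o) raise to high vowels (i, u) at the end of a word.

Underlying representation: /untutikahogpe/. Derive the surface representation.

undudigahogepi

Rule 1 (post-nasal voicing): /t/ is a voiceless stop immediately after the nasal /n/, so it voices to [d]. /untutikahogpe/ → undutikahogpe.
Rule 2 (intervocalic voicing): /t/ is a voiceless stop between vowels /u/ and /i/, so it voices to [d]. /k/ is a voiceless stop between vowels /i/ and /a/, so it voices to [g]. /undutikahogpe/ → undudigahogpe.
Rule 3 (stop-cluster e-epenthesis): /g/ and /p/ form a stop–stop cluster, so [e] is inserted between them. /undudigahogpe/ → undudigahogepe.
Rule 4 (final vowel raising): /e/ is a mid vowel in word-final position, so it raises to [i]. /undudigahogepe/ → undudigahogepi.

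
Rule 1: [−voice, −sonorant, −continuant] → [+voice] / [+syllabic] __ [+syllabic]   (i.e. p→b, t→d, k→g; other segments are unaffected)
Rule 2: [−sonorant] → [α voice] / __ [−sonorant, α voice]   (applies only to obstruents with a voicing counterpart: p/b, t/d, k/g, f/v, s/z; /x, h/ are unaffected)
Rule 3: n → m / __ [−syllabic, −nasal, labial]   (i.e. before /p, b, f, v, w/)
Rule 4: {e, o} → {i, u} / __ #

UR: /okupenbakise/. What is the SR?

ogubembagisi

Rule 1 (intervocalic voicing): /k/ is a voiceless stop between vowels /o/ and /u/, so it voices to [g]. /p/ is a voiceless stop between vowels /u/ and /e/, so it voices to [b]. /k/ is a voiceless stop between vowels /a/ and /i/, so it voices to [g]. /okupenbakise/ → ogubenbagise.
Rule 2 (regressive voicing assimilation): no segment meets the environment; /ogubenbagise/ is unchanged.
Rule 3 (nasal place assimilation): /n/ precedes the labial consonant /b/, so it assimilates in place to [m]. /ogubenbagise/ → ogubembagise.
Rule 4 (final vowel raising): /e/ is a mid vowel in word-final position, so it raises to [i]. /ogubembagise/ → ogubembagisi.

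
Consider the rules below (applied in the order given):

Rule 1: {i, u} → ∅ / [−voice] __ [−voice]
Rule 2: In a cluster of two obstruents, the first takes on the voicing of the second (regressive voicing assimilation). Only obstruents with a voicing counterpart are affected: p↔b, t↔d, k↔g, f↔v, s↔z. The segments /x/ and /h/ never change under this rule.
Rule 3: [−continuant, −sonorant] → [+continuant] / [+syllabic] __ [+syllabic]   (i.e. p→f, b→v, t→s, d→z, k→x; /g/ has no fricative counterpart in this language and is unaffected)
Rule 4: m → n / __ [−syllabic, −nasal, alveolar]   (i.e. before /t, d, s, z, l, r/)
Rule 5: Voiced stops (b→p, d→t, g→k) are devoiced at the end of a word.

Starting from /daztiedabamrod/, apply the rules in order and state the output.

Rule 1 (high vowel syncope): no segment meets the environment; /daztiedabamrod/ is unchanged.
Rule 2 (regressive voicing assimilation): /z/ precedes the voiceless obstruent /t/, so it devoices to [s] by assimilation. /daztiedabamrod/ → dastiedabamrod.
Rule 3 (intervocalic spirantization): /d/ is a stop between vowels /e/ and /a/, so it spirantizes to the fricative [z]. /b/ is a stop between vowels /a/ and /a/, so it spirantizes to the fricative [v]. /dastiedabamrod/ → dastiezavamrod.
Rule 4 (nasal place assimilation): /m/ precedes the alveolar consonant /r/, so it assimilates in place to [n]. /dastiezavamrod/ → dastiezavanrod.
Rule 5 (final devoicing): /d/ is a voiced stop in word-final position, so it devoices to [t]. /dastiezavanrod/ → dastiezavanrot.

dastiezavanrot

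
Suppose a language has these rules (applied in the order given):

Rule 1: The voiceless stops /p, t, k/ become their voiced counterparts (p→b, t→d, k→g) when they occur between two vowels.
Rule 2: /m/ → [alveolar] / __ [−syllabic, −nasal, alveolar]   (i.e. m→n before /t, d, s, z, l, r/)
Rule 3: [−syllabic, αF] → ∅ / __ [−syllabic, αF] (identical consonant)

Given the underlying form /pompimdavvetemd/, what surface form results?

pompindavedend

Rule 1 (intervocalic voicing): /t/ is a voiceless stop between vowels /e/ and /e/, so it voices to [d]. /pompimdavvetemd/ → pompimdavvedemd.
Rule 2 (nasal place assimilation): /m/ precedes the alveolar consonant /d/, so it assimilates in place to [n]. /m/ precedes the alveolar consonant /d/, so it assimilates in place to [n]. /pompimdavvedemd/ → pompindavvedend.
Rule 3 (degemination): /vv/ is a geminate; the first /v/ deletes. /pompindavvedend/ → pompindavedend.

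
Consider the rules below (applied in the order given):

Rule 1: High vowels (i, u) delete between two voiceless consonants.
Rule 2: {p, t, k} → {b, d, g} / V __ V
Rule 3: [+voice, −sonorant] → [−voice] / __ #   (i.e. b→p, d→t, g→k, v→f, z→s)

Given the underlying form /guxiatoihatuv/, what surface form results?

guxiadoihaduf

Rule 1 (high vowel syncope): no segment meets the environment; /guxiatoihatuv/ is unchanged.
Rule 2 (intervocalic voicing): /t/ is a voiceless stop between vowels /a/ and /o/, so it voices to [d]. /t/ is a voiceless stop between vowels /a/ and /u/, so it voices to [d]. /guxiatoihatuv/ → guxiadoihaduv.
Rule 3 (final devoicing): /v/ is a voiced obstruent in word-final position, so it devoices to [f]. /guxiadoihaduv/ → guxiadoihaduf.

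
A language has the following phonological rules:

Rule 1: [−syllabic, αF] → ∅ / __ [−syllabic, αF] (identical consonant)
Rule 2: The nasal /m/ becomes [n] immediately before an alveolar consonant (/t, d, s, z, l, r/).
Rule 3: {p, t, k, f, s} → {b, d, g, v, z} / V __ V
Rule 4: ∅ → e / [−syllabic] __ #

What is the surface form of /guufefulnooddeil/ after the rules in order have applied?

Rule 1 (degemination): /dd/ is a geminate; the first /d/ deletes. /guufefulnooddeil/ → guufefulnoodeil.
Rule 2 (nasal place assimilation): no segment meets the environment; /guufefulnoodeil/ is unchanged.
Rule 3 (intervocalic voicing): /f/ is a voiceless obstruent between vowels /u/ and /e/, so it voices to [v]. /f/ is a voiceless obstruent between vowels /e/ and /u/, so it voices to [v]. /guufefulnoodeil/ → guuvevulnoodeil.
Rule 4 (final e-epenthesis): the form ends in the consonant /l/, so [e] is inserted word-finally. /guuvevulnoodeil/ → guuvevulnoodeile.

guuvevulnoodeile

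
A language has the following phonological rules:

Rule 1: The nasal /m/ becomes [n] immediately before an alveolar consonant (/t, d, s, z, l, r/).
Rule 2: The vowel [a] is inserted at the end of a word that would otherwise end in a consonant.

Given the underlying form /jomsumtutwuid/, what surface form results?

jonsuntutwuida

Rule 1 (nasal place assimilation): /m/ precedes the alveolar consonant /s/, so it assimilates in place to [n]. /m/ precedes the alveolar consonant /t/, so it assimilates in place to [n]. /jomsumtutwuid/ → jonsuntutwuid.
Rule 2 (final a-epenthesis): the form ends in the consonant /d/, so [a] is inserted word-finally. /jonsuntutwuid/ → jonsuntutwuida.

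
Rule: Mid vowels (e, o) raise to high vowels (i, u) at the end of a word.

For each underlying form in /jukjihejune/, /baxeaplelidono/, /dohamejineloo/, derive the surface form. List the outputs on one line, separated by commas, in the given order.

/jukjihejune/: /e/ is a mid vowel in word-final position, so it raises to [i]. → [jukjihejuni].
/baxeaplelidono/: /o/ is a mid vowel in word-final position, so it raises to [u]. → [baxeaplelidonu].
/dohamejineloo/: /o/ is a mid vowel in word-final position, so it raises to [u]. → [dohamejinelou].

jukjihejuni, baxeaplelidonu, dohamejinelou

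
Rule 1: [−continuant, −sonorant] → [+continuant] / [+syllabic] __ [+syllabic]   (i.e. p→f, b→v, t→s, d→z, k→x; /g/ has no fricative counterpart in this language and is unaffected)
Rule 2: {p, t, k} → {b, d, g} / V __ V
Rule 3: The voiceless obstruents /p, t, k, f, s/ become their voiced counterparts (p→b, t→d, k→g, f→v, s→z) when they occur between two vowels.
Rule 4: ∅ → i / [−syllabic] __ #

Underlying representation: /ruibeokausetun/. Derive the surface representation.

Rule 1 (intervocalic spirantization): /b/ is a stop between vowels /i/ and /e/, so it spirantizes to the fricative [v]. /k/ is a stop between vowels /o/ and /a/, so it spirantizes to the fricative [x]. /t/ is a stop between vowels /e/ and /u/, so it spirantizes to the fricative [s]. /ruibeokausetun/ → ruiveoxausesun.
Rule 2 (intervocalic voicing): no segment meets the environment; /ruiveoxausesun/ is unchanged.
Rule 3 (intervocalic voicing): /s/ is a voiceless obstruent between vowels /u/ and /e/, so it voices to [z]. /s/ is a voiceless obstruent between vowels /e/ and /u/, so it voices to [z]. /ruiveoxausesun/ → ruiveoxauzezun.
Rule 4 (final i-epenthesis): the form ends in the consonant /n/, so [i] is inserted word-finally. /ruiveoxauzezun/ → ruiveoxauzezuni.

ruiveoxauzezuni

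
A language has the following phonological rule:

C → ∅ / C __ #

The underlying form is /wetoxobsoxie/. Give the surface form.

wetoxobsoxie

No segment of /wetoxobsoxie/ meets the structural description of the rule, so the form surfaces unchanged.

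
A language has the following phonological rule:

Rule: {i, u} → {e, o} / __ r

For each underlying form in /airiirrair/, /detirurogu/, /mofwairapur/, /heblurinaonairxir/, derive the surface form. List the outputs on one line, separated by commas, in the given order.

/airiirrair/: /i/ is a high vowel immediately before /r/, so it lowers to [e]. /i/ is a high vowel immediately before /r/, so it lowers to [e]. /i/ is a high vowel immediately before /r/, so it lowers to [e]. → [aerierraer].
/detirurogu/: /i/ is a high vowel immediately before /r/, so it lowers to [e]. /u/ is a high vowel immediately before /r/, so it lowers to [o]. → [deterorogu].
/mofwairapur/: /i/ is a high vowel immediately before /r/, so it lowers to [e]. /u/ is a high vowel immediately before /r/, so it lowers to [o]. → [mofwaerapor].
/heblurinaonairxir/: /u/ is a high vowel immediately before /r/, so it lowers to [o]. /i/ is a high vowel immediately before /r/, so it lowers to [e]. /i/ is a high vowel immediately before /r/, so it lowers to [e]. → [heblorinaonaerxer].

aerierraer, deterorogu, mofwaerapor, heblorinaonaerxer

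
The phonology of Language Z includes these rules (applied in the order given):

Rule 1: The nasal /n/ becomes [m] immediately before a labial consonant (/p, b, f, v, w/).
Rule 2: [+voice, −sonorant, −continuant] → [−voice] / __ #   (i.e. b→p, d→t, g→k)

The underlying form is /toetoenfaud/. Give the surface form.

Rule 1 (nasal place assimilation): /n/ precedes the labial consonant /f/, so it assimilates in place to [m]. /toetoenfaud/ → toetoemfaud.
Rule 2 (final devoicing): /d/ is a voiced stop in word-final position, so it devoices to [t]. /toetoemfaud/ → toetoemfaut.

toetoemfaut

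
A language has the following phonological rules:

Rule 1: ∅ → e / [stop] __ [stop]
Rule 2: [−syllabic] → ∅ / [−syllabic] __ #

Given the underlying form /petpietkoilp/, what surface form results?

Rule 1 (stop-cluster e-epenthesis): /t/ and /p/ form a stop–stop cluster, so [e] is inserted between them. /t/ and /k/ form a stop–stop cluster, so [e] is inserted between them. /petpietkoilp/ → petepietekoilp.
Rule 2 (final cluster simplification): /p/ is the second consonant of a word-final cluster /lp/, so it deletes. /petepietekoilp/ → petepietekoil.

petepietekoil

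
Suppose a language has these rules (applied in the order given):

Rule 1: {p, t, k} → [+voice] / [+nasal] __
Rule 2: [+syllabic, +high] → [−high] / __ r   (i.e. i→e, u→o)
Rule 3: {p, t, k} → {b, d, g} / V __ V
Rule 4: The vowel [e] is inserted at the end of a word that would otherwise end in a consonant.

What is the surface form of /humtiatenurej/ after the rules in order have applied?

Rule 1 (post-nasal voicing): /t/ is a voiceless stop immediately after the nasal /m/, so it voices to [d]. /humtiatenurej/ → humdiatenurej.
Rule 2 (pre-rhotic lowering): /u/ is a high vowel immediately before /r/, so it lowers to [o]. /humdiatenurej/ → humdiatenorej.
Rule 3 (intervocalic voicing): /t/ is a voiceless stop between vowels /a/ and /e/, so it voices to [d]. /humdiatenorej/ → humdiadenorej.
Rule 4 (final e-epenthesis): the form ends in the consonant /j/, so [e] is inserted word-finally. /humdiadenorej/ → humdiadenoreje.

humdiadenoreje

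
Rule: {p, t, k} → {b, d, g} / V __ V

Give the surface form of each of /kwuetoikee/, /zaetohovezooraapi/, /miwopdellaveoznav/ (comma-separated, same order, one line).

kwuedoigee, zaedohovezooraabi, miwopdellaveoznav

/kwuetoikee/: /t/ is a voiceless stop between vowels /e/ and /o/, so it voices to [d]. /k/ is a voiceless stop between vowels /i/ and /e/, so it voices to [g]. → [kwuedoigee].
/zaetohovezooraapi/: /t/ is a voiceless stop between vowels /e/ and /o/, so it voices to [d]. /p/ is a voiceless stop between vowels /a/ and /i/, so it voices to [b]. → [zaedohovezooraabi].
/miwopdellaveoznav/: the rule's environment is not met; surfaces unchanged as [miwopdellaveoznav].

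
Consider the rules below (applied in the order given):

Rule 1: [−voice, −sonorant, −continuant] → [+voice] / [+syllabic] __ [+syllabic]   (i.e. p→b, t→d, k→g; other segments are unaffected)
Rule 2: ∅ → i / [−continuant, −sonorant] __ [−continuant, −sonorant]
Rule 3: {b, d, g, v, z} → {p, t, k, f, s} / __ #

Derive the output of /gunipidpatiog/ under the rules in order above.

gunibidipadiok

Rule 1 (intervocalic voicing): /p/ is a voiceless stop between vowels /i/ and /i/, so it voices to [b]. /t/ is a voiceless stop between vowels /a/ and /i/, so it voices to [d]. /gunipidpatiog/ → gunibidpadiog.
Rule 2 (stop-cluster i-epenthesis): /d/ and /p/ form a stop–stop cluster, so [i] is inserted between them. /gunibidpadiog/ → gunibidipadiog.
Rule 3 (final devoicing): /g/ is a voiced obstruent in word-final position, so it devoices to [k]. /gunibidipadiog/ → gunibidipadiok.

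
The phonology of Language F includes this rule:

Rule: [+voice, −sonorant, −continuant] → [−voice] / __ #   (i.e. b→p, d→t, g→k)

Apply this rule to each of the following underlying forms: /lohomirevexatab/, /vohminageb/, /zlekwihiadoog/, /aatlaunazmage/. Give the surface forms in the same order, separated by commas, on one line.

/lohomirevexatab/: /b/ is a voiced stop in word-final position, so it devoices to [p]. → [lohomirevexatap].
/vohminageb/: /b/ is a voiced stop in word-final position, so it devoices to [p]. → [vohminagep].
/zlekwihiadoog/: /g/ is a voiced stop in word-final position, so it devoices to [k]. → [zlekwihiadook].
/aatlaunazmage/: the rule's environment is not met; surfaces unchanged as [aatlaunazmage].

lohomirevexatap, vohminagep, zlekwihiadook, aatlaunazmage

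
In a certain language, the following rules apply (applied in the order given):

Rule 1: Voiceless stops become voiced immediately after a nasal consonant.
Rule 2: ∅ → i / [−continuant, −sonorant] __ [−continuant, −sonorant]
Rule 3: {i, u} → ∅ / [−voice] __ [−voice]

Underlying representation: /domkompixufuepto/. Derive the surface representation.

domgombixfuepto

Rule 1 (post-nasal voicing): /k/ is a voiceless stop immediately after the nasal /m/, so it voices to [g]. /p/ is a voiceless stop immediately after the nasal /m/, so it voices to [b]. /domkompixufuepto/ → domgombixufuepto.
Rule 2 (stop-cluster i-epenthesis): /p/ and /t/ form a stop–stop cluster, so [i] is inserted between them. /domgombixufuepto/ → domgombixufuepito.
Rule 3 (high vowel syncope): /u/ is a high vowel flanked by voiceless consonants /x/ and /f/, so it deletes. /i/ is a high vowel flanked by voiceless consonants /p/ and /t/, so it deletes. /domgombixufuepito/ → domgombixfuepto.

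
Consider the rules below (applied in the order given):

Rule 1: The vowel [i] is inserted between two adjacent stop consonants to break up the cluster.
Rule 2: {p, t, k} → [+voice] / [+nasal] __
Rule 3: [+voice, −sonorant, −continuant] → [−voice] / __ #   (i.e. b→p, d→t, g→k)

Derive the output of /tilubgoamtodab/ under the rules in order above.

Rule 1 (stop-cluster i-epenthesis): /b/ and /g/ form a stop–stop cluster, so [i] is inserted between them. /tilubgoamtodab/ → tilubigoamtodab.
Rule 2 (post-nasal voicing): /t/ is a voiceless stop immediately after the nasal /m/, so it voices to [d]. /tilubigoamtodab/ → tilubigoamdodab.
Rule 3 (final devoicing): /b/ is a voiced stop in word-final position, so it devoices to [p]. /tilubigoamdodab/ → tilubigoamdodap.

tilubigoamdodap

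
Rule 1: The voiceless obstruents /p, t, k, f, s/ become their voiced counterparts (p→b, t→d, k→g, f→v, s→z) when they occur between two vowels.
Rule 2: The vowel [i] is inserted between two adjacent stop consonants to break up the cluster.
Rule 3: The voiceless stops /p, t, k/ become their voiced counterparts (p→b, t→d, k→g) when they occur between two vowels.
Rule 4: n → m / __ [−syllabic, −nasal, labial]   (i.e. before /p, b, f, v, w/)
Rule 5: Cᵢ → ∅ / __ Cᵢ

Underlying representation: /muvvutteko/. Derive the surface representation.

Rule 1 (intervocalic voicing): /k/ is a voiceless obstruent between vowels /e/ and /o/, so it voices to [g]. /muvvutteko/ → muvvuttego.
Rule 2 (stop-cluster i-epenthesis): /t/ and /t/ form a stop–stop cluster, so [i] is inserted between them. /muvvuttego/ → muvvutitego.
Rule 3 (intervocalic voicing): /t/ is a voiceless stop between vowels /u/ and /i/, so it voices to [d]. /t/ is a voiceless stop between vowels /i/ and /e/, so it voices to [d]. /muvvutitego/ → muvvudidego.
Rule 4 (nasal place assimilation): no segment meets the environment; /muvvudidego/ is unchanged.
Rule 5 (degemination): /vv/ is a geminate; the first /v/ deletes. /muvvudidego/ → muvudidego.

muvudidego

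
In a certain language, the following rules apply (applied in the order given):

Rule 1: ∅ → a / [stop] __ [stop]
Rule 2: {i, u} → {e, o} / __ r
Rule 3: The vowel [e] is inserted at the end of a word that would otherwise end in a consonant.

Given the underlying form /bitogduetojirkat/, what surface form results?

Rule 1 (stop-cluster a-epenthesis): /g/ and /d/ form a stop–stop cluster, so [a] is inserted between them. /bitogduetojirkat/ → bitogaduetojirkat.
Rule 2 (pre-rhotic lowering): /i/ is a high vowel immediately before /r/, so it lowers to [e]. /bitogaduetojirkat/ → bitogaduetojerkat.
Rule 3 (final e-epenthesis): the form ends in the consonant /t/, so [e] is inserted word-finally. /bitogaduetojerkat/ → bitogaduetojerkate.

bitogaduetojerkate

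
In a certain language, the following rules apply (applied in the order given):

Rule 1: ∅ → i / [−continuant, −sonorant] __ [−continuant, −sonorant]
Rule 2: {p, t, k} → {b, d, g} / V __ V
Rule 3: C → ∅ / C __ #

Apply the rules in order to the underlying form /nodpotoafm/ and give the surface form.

nodibodoaf

Rule 1 (stop-cluster i-epenthesis): /d/ and /p/ form a stop–stop cluster, so [i] is inserted between them. /nodpotoafm/ → nodipotoafm.
Rule 2 (intervocalic voicing): /p/ is a voiceless stop between vowels /i/ and /o/, so it voices to [b]. /t/ is a voiceless stop between vowels /o/ and /o/, so it voices to [d]. /nodipotoafm/ → nodibodoafm.
Rule 3 (final cluster simplification): /m/ is the second consonant of a word-final cluster /fm/, so it deletes. /nodibodoafm/ → nodibodoaf.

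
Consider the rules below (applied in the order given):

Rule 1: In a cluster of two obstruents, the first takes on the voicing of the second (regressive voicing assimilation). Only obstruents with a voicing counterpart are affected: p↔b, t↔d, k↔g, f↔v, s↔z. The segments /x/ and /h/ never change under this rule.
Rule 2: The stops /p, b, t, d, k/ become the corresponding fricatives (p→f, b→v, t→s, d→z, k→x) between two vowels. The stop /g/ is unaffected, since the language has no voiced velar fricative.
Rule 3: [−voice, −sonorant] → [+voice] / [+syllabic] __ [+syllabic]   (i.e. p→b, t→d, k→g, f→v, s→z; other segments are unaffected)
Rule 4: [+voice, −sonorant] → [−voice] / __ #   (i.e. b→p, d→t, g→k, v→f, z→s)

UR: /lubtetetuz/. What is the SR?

Rule 1 (regressive voicing assimilation): /b/ precedes the voiceless obstruent /t/, so it devoices to [p] by assimilation. /lubtetetuz/ → luptetetuz.
Rule 2 (intervocalic spirantization): /t/ is a stop between vowels /e/ and /e/, so it spirantizes to the fricative [s]. /t/ is a stop between vowels /e/ and /u/, so it spirantizes to the fricative [s]. /luptetetuz/ → luptesesuz.
Rule 3 (intervocalic voicing): /s/ is a voiceless obstruent between vowels /e/ and /e/, so it voices to [z]. /s/ is a voiceless obstruent between vowels /e/ and /u/, so it voices to [z]. /luptesesuz/ → luptezezuz.
Rule 4 (final devoicing): /z/ is a voiced obstruent in word-final position, so it devoices to [s]. /luptezezuz/ → luptezezus.

luptezezus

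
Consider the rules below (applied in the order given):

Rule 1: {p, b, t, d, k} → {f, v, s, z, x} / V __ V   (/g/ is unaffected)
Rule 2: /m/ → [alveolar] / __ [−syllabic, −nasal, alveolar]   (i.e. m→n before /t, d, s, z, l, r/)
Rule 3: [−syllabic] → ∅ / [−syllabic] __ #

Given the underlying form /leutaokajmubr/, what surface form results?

leusaoxajmub

Rule 1 (intervocalic spirantization): /t/ is a stop between vowels /u/ and /a/, so it spirantizes to the fricative [s]. /k/ is a stop between vowels /o/ and /a/, so it spirantizes to the fricative [x]. /leutaokajmubr/ → leusaoxajmubr.
Rule 2 (nasal place assimilation): no segment meets the environment; /leusaoxajmubr/ is unchanged.
Rule 3 (final cluster simplification): /r/ is the second consonant of a word-final cluster /br/, so it deletes. /leusaoxajmubr/ → leusaoxajmub.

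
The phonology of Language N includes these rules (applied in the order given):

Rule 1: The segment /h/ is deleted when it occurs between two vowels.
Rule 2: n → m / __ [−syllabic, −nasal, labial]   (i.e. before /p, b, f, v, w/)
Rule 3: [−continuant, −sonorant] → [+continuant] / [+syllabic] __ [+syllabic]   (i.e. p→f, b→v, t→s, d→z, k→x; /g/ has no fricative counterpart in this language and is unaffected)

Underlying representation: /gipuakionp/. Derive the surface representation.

gifuaxiomp

Rule 1 (intervocalic h-deletion): no segment meets the environment; /gipuakionp/ is unchanged.
Rule 2 (nasal place assimilation): /n/ precedes the labial consonant /p/, so it assimilates in place to [m]. /gipuakionp/ → gipuakiomp.
Rule 3 (intervocalic spirantization): /p/ is a stop between vowels /i/ and /u/, so it spirantizes to the fricative [f]. /k/ is a stop between vowels /a/ and /i/, so it spirantizes to the fricative [x]. /gipuakiomp/ → gifuaxiomp.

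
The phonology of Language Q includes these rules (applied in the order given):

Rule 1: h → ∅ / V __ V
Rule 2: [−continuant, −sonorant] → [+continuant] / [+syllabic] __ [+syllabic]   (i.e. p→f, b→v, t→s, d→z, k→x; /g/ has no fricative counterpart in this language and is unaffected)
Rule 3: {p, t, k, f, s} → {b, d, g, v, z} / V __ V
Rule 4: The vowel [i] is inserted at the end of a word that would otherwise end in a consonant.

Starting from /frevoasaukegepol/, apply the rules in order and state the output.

Rule 1 (intervocalic h-deletion): no segment meets the environment; /frevoasaukegepol/ is unchanged.
Rule 2 (intervocalic spirantization): /k/ is a stop between vowels /u/ and /e/, so it spirantizes to the fricative [x]. /p/ is a stop between vowels /e/ and /o/, so it spirantizes to the fricative [f]. /frevoasaukegepol/ → frevoasauxegefol.
Rule 3 (intervocalic voicing): /s/ is a voiceless obstruent between vowels /a/ and /a/, so it voices to [z]. /f/ is a voiceless obstruent between vowels /e/ and /o/, so it voices to [v]. /frevoasauxegefol/ → frevoazauxegevol.
Rule 4 (final i-epenthesis): the form ends in the consonant /l/, so [i] is inserted word-finally. /frevoazauxegevol/ → frevoazauxegevoli.

frevoazauxegevoli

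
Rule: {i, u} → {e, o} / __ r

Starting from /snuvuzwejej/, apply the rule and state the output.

snuvuzwejej

No segment of /snuvuzwejej/ meets the structural description of the rule, so the form surfaces unchanged.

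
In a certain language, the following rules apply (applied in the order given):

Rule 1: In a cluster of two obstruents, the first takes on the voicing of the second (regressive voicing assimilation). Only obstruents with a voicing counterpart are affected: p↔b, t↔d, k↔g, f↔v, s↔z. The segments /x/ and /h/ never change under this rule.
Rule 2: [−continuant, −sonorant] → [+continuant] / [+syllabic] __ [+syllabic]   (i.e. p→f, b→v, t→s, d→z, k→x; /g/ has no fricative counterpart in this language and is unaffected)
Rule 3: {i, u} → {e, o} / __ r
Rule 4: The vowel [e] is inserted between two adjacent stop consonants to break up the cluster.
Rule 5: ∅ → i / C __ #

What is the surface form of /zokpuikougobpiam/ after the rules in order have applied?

Rule 1 (regressive voicing assimilation): /b/ precedes the voiceless obstruent /p/, so it devoices to [p] by assimilation. /zokpuikougobpiam/ → zokpuikougoppiam.
Rule 2 (intervocalic spirantization): /k/ is a stop between vowels /i/ and /o/, so it spirantizes to the fricative [x]. /zokpuikougoppiam/ → zokpuixougoppiam.
Rule 3 (pre-rhotic lowering): no segment meets the environment; /zokpuixougoppiam/ is unchanged.
Rule 4 (stop-cluster e-epenthesis): /k/ and /p/ form a stop–stop cluster, so [e] is inserted between them. /p/ and /p/ form a stop–stop cluster, so [e] is inserted between them. /zokpuixougoppiam/ → zokepuixougopepiam.
Rule 5 (final i-epenthesis): the form ends in the consonant /m/, so [i] is inserted word-finally. /zokepuixougopepiam/ → zokepuixougopepiami.

zokepuixougopepiami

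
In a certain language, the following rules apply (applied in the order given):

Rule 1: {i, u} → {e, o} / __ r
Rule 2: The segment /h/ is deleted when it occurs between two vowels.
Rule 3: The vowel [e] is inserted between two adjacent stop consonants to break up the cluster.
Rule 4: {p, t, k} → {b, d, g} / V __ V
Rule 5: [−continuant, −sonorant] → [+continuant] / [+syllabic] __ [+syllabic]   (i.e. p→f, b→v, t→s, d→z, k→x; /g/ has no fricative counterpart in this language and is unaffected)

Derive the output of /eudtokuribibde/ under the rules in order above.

Rule 1 (pre-rhotic lowering): /u/ is a high vowel immediately before /r/, so it lowers to [o]. /eudtokuribibde/ → eudtokoribibde.
Rule 2 (intervocalic h-deletion): no segment meets the environment; /eudtokoribibde/ is unchanged.
Rule 3 (stop-cluster e-epenthesis): /d/ and /t/ form a stop–stop cluster, so [e] is inserted between them. /b/ and /d/ form a stop–stop cluster, so [e] is inserted between them. /eudtokoribibde/ → eudetokoribibede.
Rule 4 (intervocalic voicing): /t/ is a voiceless stop between vowels /e/ and /o/, so it voices to [d]. /k/ is a voiceless stop between vowels /o/ and /o/, so it voices to [g]. /eudetokoribibede/ → eudedogoribibede.
Rule 5 (intervocalic spirantization): /d/ is a stop between vowels /u/ and /e/, so it spirantizes to the fricative [z]. /d/ is a stop between vowels /e/ and /o/, so it spirantizes to the fricative [z]. /b/ is a stop between vowels /i/ and /i/, so it spirantizes to the fricative [v]. /b/ is a stop between vowels /i/ and /e/, so it spirantizes to the fricative [v]. /d/ is a stop between vowels /e/ and /e/, so it spirantizes to the fricative [z]. /eudedogoribibede/ → euzezogoriviveze.

euzezogoriviveze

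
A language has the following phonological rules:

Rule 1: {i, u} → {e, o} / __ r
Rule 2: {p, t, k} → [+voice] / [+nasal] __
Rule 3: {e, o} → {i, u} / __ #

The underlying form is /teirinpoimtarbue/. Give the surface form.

teerinboimdarbui

Rule 1 (pre-rhotic lowering): /i/ is a high vowel immediately before /r/, so it lowers to [e]. /teirinpoimtarbue/ → teerinpoimtarbue.
Rule 2 (post-nasal voicing): /p/ is a voiceless stop immediately after the nasal /n/, so it voices to [b]. /t/ is a voiceless stop immediately after the nasal /m/, so it voices to [d]. /teerinpoimtarbue/ → teerinboimdarbue.
Rule 3 (final vowel raising): /e/ is a mid vowel in word-final position, so it raises to [i]. /teerinboimdarbue/ → teerinboimdarbui.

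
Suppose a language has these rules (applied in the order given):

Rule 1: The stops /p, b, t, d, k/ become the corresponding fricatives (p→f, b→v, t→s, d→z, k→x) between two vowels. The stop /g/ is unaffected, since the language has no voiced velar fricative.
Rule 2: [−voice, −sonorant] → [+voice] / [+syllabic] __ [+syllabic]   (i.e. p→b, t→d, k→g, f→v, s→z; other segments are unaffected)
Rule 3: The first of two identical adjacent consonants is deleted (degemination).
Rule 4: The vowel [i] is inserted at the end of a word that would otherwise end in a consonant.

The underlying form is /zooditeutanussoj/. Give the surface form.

Rule 1 (intervocalic spirantization): /d/ is a stop between vowels /o/ and /i/, so it spirantizes to the fricative [z]. /t/ is a stop between vowels /i/ and /e/, so it spirantizes to the fricative [s]. /t/ is a stop between vowels /u/ and /a/, so it spirantizes to the fricative [s]. /zooditeutanussoj/ → zooziseusanussoj.
Rule 2 (intervocalic voicing): /s/ is a voiceless obstruent between vowels /i/ and /e/, so it voices to [z]. /s/ is a voiceless obstruent between vowels /u/ and /a/, so it voices to [z]. /zooziseusanussoj/ → zoozizeuzanussoj.
Rule 3 (degemination): /ss/ is a geminate; the first /s/ deletes. /zoozizeuzanussoj/ → zoozizeuzanusoj.
Rule 4 (final i-epenthesis): the form ends in the consonant /j/, so [i] is inserted word-finally. /zoozizeuzanusoj/ → zoozizeuzanusoji.

zoozizeuzanusoji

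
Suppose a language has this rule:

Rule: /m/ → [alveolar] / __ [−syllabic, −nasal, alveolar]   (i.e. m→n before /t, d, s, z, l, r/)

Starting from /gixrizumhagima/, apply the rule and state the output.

No segment of /gixrizumhagima/ meets the structural description of the rule, so the form surfaces unchanged.

gixrizumhagima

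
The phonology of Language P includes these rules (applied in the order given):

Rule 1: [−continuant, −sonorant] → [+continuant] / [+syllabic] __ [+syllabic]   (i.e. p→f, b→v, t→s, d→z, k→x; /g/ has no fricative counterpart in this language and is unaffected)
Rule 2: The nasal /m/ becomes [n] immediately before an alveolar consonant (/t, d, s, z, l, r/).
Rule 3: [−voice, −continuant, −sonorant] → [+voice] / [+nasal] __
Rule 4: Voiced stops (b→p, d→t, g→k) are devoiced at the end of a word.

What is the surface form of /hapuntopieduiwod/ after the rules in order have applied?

Rule 1 (intervocalic spirantization): /p/ is a stop between vowels /a/ and /u/, so it spirantizes to the fricative [f]. /p/ is a stop between vowels /o/ and /i/, so it spirantizes to the fricative [f]. /d/ is a stop between vowels /e/ and /u/, so it spirantizes to the fricative [z]. /hapuntopieduiwod/ → hafuntofiezuiwod.
Rule 2 (nasal place assimilation): no segment meets the environment; /hafuntofiezuiwod/ is unchanged.
Rule 3 (post-nasal voicing): /t/ is a voiceless stop immediately after the nasal /n/, so it voices to [d]. /hafuntofiezuiwod/ → hafundofiezuiwod.
Rule 4 (final devoicing): /d/ is a voiced stop in word-final position, so it devoices to [t]. /hafundofiezuiwod/ → hafundofiezuiwot.

hafundofiezuiwot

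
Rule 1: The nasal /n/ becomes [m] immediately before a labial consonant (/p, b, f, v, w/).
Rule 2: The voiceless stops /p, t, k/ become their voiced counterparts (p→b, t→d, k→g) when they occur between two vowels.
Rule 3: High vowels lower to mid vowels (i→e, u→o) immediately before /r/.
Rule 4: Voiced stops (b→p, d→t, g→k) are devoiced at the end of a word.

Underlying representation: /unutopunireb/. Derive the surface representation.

unudobunerep

Rule 1 (nasal place assimilation): no segment meets the environment; /unutopunireb/ is unchanged.
Rule 2 (intervocalic voicing): /t/ is a voiceless stop between vowels /u/ and /o/, so it voices to [d]. /p/ is a voiceless stop between vowels /o/ and /u/, so it voices to [b]. /unutopunireb/ → unudobunireb.
Rule 3 (pre-rhotic lowering): /i/ is a high vowel immediately before /r/, so it lowers to [e]. /unudobunireb/ → unudobunereb.
Rule 4 (final devoicing): /b/ is a voiced stop in word-final position, so it devoices to [p]. /unudobunereb/ → unudobunerep.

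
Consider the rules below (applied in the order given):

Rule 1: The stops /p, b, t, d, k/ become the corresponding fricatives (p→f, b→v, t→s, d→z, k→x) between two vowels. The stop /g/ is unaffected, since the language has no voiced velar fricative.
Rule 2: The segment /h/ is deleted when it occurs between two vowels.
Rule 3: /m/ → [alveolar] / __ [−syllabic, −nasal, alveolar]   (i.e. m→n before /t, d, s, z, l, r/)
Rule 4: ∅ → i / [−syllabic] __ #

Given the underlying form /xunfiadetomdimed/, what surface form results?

xunfiazesondimedi

Rule 1 (intervocalic spirantization): /d/ is a stop between vowels /a/ and /e/, so it spirantizes to the fricative [z]. /t/ is a stop between vowels /e/ and /o/, so it spirantizes to the fricative [s]. /xunfiadetomdimed/ → xunfiazesomdimed.
Rule 2 (intervocalic h-deletion): no segment meets the environment; /xunfiazesomdimed/ is unchanged.
Rule 3 (nasal place assimilation): /m/ precedes the alveolar consonant /d/, so it assimilates in place to [n]. /xunfiazesomdimed/ → xunfiazesondimed.
Rule 4 (final i-epenthesis): the form ends in the consonant /d/, so [i] is inserted word-finally. /xunfiazesondimed/ → xunfiazesondimedi.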